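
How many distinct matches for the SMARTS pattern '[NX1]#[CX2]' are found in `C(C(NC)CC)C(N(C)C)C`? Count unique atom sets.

0

[NX1]#[CX2] is the SMARTS for a nitrile: a nitrogen triple-bonded to a two-connected carbon.
No fragment in the molecule satisfies every constraint, giving 0 matches.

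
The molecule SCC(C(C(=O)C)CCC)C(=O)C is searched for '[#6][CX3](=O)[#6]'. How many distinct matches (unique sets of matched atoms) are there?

2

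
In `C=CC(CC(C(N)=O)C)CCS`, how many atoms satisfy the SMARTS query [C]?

9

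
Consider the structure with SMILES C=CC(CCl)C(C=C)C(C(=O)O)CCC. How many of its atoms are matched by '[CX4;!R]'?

7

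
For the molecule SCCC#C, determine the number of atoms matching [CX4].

2

Check the 5 heavy atoms by environment: 2× C (X4) → match; 2× C (X2) → no; 1× S (X2) → no.
That gives 2 matching atoms.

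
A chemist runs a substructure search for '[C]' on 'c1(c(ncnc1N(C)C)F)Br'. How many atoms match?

2

Check the 11 heavy atoms by environment: 2× n (aromatic) → no; 4× c (aromatic) → no; 1× N → no; 2× C → match; 1× Br → no; 1× F → no.
That gives 2 matching atoms.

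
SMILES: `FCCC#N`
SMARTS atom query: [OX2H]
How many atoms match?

Check the 5 heavy atoms by environment: 2× C (H2, X4) → no; 1× C (H0, X2) → no; 1× N (H0, X1) → no; 1× F (H0, X1) → no.
No environment satisfies the query, so 0 matching atoms.

0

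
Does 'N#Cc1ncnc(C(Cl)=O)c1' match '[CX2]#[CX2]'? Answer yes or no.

No

The pattern [CX2]#[CX2] describes a carbon-carbon triple bond — an alkyne.
The closest candidate here is a nitrile (-C#N), but the triple bond is C#N, not C#C. No other fragment satisfies the full query, so there is no match.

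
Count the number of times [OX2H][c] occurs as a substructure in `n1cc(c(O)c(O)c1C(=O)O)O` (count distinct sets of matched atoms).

3

[OX2H][c] is the SMARTS for a phenol: a hydroxyl oxygen attached to an aromatic carbon.
The molecule carries 3 separate instances of a hydroxyl group (-OH) meeting every constraint; each maps to a distinct set of atoms, giving 3 matches.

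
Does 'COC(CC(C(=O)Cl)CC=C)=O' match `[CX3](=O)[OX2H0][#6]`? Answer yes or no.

The pattern [CX3](=O)[OX2H0][#6] describes a carbonyl carbon bonded to an oxygen that is itself bonded to carbon (no H on that O) — an ester.
The molecule carries a methyl-ester group (-C(=O)OCH3), whose atoms satisfy every constraint of the query, so the pattern matches.

Yes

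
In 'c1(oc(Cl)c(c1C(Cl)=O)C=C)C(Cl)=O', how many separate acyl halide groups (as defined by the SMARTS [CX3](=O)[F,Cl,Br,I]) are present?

[CX3](=O)[F,Cl,Br,I] is the SMARTS for an acyl halide: a carbonyl carbon bonded to a halogen.
The molecule carries 2 separate instances of an acyl chloride (-C(=O)Cl) meeting every constraint; each maps to a distinct set of atoms, giving 2 matches.

2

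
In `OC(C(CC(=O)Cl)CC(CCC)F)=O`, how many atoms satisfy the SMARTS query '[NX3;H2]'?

The query [NX3;H2] means: aliphatic N with 3 total connections, two of them H — an -NH2 nitrogen (amine or amide).
Check the 14 heavy atoms by environment: 4× C (H2, X4) → no; 2× C (H1, X4) → no; 1× C (H3, X4) → no; 2× C (H0, X3) → no; 2× O (H0, X1) → no; 1× O (H1, X2) → no; 1× F (H0, X1) → no; 1× Cl (H0, X1) → no.
No environment satisfies the query, so 0 matching atoms.

0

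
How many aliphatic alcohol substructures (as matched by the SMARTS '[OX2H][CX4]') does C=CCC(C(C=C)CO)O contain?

[OX2H][CX4] is the SMARTS for an aliphatic alcohol: a hydroxyl oxygen bound to an sp3 (X4) carbon.
The molecule carries 2 separate instances of a hydroxyl group (-OH) meeting every constraint; each maps to a distinct set of atoms, giving 2 matches.

2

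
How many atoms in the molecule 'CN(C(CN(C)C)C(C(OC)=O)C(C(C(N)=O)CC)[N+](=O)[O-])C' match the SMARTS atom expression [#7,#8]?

The query [#7,#8] means: nitrogen or oxygen (comma = OR).
Check the 23 heavy atoms by environment: 14× C → no; 1× N (charge +1) → match; 1× O (charge -1) → match; 4× O → match; 3× N → match.
Summing the matching environments: 1 + 1 + 4 + 3 = 9 matching atoms.

9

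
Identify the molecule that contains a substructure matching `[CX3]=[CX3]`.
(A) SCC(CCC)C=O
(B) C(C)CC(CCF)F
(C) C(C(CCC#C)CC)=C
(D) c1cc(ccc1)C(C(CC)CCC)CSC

[CX3]=[CX3] describes a non-aromatic C=C double bond between two sp2 carbons (an alkene).
(A) has an ethyl group (-CH2CH3) but its C-C bond is a single bond between CX4 carbons, not CX3=CX3.
(B) has an ethyl group (-CH2CH3) but its C-C bond is a single bond between CX4 carbons, not CX3=CX3.
(C) contains a vinyl group (-CH=CH2), which satisfies every atom and bond constraint.
(D) has an ethyl group (-CH2CH3) but its C-C bond is a single bond between CX4 carbons, not CX3=CX3.
So the answer is (C).

C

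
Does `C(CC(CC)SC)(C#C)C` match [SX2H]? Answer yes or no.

No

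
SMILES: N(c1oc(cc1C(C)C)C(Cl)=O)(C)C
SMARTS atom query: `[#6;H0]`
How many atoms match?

4

The query [#6;H0] means: any carbon with no attached hydrogen.
Check the 14 heavy atoms by environment: 1× o (aromatic, H0) → no; 3× c (aromatic, H0) → match; 1× c (aromatic, H1) → no; 1× C (H1) → no; 4× C (H3) → no; 1× C (H0) → match; 1× O (H0) → no; 1× Cl (H0) → no; 1× N (H0) → no.
Summing the matching environments: 3 + 1 = 4 matching atoms.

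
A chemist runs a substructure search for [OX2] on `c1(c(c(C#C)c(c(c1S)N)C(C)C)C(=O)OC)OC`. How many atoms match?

2

Check the 19 heavy atoms by environment: 6× c (aromatic, X3) → no; 1× C (X3) → no; 1× O (X1) → no; 2× O (X2) → match; 5× C (X4) → no; 1× S (X2) → no; 2× C (X2) → no; 1× N (X3) → no.
That gives 2 matching atoms.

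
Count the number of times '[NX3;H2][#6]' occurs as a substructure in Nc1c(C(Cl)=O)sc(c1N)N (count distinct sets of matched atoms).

3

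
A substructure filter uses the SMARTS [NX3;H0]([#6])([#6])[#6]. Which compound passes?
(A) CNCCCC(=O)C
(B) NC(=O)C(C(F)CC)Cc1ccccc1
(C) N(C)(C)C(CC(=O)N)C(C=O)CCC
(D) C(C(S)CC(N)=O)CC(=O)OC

[NX3;H0]([#6])([#6])[#6] describes a trivalent nitrogen with no H, bonded to three carbons (a tertiary amine).
(A) has an N-methylamino group (-NHCH3) but the nitrogen still has one H (H1), not H0.
(B) has a primary amide (-C(=O)NH2) but the amide nitrogen has H2 and only one carbon neighbour.
(C) contains a dimethylamino group (-N(CH3)2), which satisfies every atom and bond constraint.
(D) has a primary amide (-C(=O)NH2) but the amide nitrogen has H2 and only one carbon neighbour.
So the answer is (C).

C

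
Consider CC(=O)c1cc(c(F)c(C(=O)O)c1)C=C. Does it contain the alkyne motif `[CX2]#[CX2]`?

No

The pattern [CX2]#[CX2] describes a carbon-carbon triple bond — an alkyne.
The closest candidate here is a vinyl group (-CH=CH2), but the C=C is a double bond; both carbons are CX3, not CX2. No other fragment satisfies the full query, so there is no match.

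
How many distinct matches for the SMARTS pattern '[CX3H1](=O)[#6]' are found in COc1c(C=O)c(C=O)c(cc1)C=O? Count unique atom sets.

3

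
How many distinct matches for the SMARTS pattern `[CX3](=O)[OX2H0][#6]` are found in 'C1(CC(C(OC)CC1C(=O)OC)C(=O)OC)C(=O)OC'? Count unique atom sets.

[CX3](=O)[OX2H0][#6] is the SMARTS for an ester: a carbonyl carbon bonded to an oxygen that is itself bonded to carbon (no H on that O).
The molecule carries 3 separate instances of a methyl-ester group (-C(=O)OCH3) meeting every constraint; each maps to a distinct set of atoms, giving 3 matches.

3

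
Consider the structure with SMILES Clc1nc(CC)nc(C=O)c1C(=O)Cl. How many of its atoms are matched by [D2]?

4

Check the 14 heavy atoms by environment: 2× n (aromatic, D2) → match; 4× c (aromatic, D3) → no; 2× C (D2) → match; 2× O (D1) → no; 1× C (D3) → no; 2× Cl (D1) → no; 1× C (D1) → no.
Summing the matching environments: 2 + 2 = 4 matching atoms.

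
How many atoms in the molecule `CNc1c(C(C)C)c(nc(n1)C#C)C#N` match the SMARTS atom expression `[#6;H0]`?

6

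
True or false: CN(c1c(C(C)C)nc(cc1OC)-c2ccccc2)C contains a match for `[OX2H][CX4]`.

The pattern [OX2H][CX4] describes a hydroxyl oxygen bound to an sp3 (X4) carbon — an aliphatic alcohol.
The closest candidate here is a methoxy ether (-OCH3), but the oxygen has H0 (ether), not H1. No other fragment satisfies the full query, so there is no match.

False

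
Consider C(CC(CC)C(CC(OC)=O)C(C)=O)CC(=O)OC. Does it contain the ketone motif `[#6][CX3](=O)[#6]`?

Yes

The pattern [#6][CX3](=O)[#6] describes a carbonyl carbon (no H) flanked by two carbons — a ketone.
The molecule carries an acetyl/ketone group (-C(=O)CH3), whose atoms satisfy every constraint of the query, so the pattern matches.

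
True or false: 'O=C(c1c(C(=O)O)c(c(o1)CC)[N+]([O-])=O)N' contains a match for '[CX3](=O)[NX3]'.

True

The pattern [CX3](=O)[NX3] describes a carbonyl carbon bonded to a trivalent nitrogen — an amide.
The molecule carries a primary amide (-C(=O)NH2), whose atoms satisfy every constraint of the query, so the pattern matches.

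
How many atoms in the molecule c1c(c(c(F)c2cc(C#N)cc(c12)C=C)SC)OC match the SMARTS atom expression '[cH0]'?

The query [cH0] means: aromatic carbon with no attached hydrogen (substituted or ring-fusion).
Check the 19 heavy atoms by environment: 7× c (aromatic, H0) → match; 3× c (aromatic, H1) → no; 1× S (H0) → no; 2× C (H3) → no; 1× C (H0) → no; 1× N (H0) → no; 1× F (H0) → no; 1× O (H0) → no; 1× C (H1) → no; 1× C (H2) → no.
That gives 7 matching atoms.

7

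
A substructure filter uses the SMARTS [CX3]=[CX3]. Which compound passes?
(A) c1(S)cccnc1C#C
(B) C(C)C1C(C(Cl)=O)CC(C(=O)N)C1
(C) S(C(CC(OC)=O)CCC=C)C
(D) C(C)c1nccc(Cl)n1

[CX3]=[CX3] describes a non-aromatic C=C double bond between two sp2 carbons (an alkene).
(A) has an ethynyl group (-C#CH) but the C-C bond is a triple bond, not a double bond.
(B) has an ethyl group (-CH2CH3) but its C-C bond is a single bond between CX4 carbons, not CX3=CX3.
(C) contains a vinyl group (-CH=CH2), which satisfies every atom and bond constraint.
(D) has an ethyl group (-CH2CH3) but its C-C bond is a single bond between CX4 carbons, not CX3=CX3.
So the answer is (C).

C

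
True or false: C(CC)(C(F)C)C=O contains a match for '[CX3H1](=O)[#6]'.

True

The pattern [CX3H1](=O)[#6] describes an sp2 carbon with one H, double-bonded to O and single-bonded to carbon — an aldehyde.
The molecule carries an aldehyde (-CHO), whose atoms satisfy every constraint of the query, so the pattern matches.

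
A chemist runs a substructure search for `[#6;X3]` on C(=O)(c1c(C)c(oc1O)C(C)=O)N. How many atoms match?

6

The query [#6;X3] means: any carbon (aromatic or not) with three total connections.
Check the 13 heavy atoms by environment: 1× o (aromatic, X2) → no; 4× c (aromatic, X3) → match; 2× C (X3) → match; 2× O (X1) → no; 2× C (X4) → no; 1× N (X3) → no; 1× O (X2) → no.
Summing the matching environments: 4 + 2 = 6 matching atoms.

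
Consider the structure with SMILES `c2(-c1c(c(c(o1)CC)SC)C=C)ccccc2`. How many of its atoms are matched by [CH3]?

2

The query [CH3] means: aliphatic carbon with exactly three hydrogens.
Check the 17 heavy atoms by environment: 1× o (aromatic, H0) → no; 5× c (aromatic, H0) → no; 1× C (H1) → no; 2× C (H2) → no; 1× S (H0) → no; 2× C (H3) → match; 5× c (aromatic, H1) → no.
That gives 2 matching atoms.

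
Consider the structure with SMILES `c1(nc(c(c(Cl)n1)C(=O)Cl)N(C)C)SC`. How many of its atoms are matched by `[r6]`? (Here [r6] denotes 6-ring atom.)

The query [r6] means: r6 matches atoms in a six-membered ring.
Check the 15 heavy atoms by environment: 2× n (aromatic, in 6-ring) → match; 4× c (aromatic, in 6-ring) → match; 1× N (acyclic) → no; 4× C (acyclic) → no; 2× Cl (acyclic) → no; 1× O (acyclic) → no; 1× S (acyclic) → no.
Summing the matching environments: 2 + 4 = 6 matching atoms.

6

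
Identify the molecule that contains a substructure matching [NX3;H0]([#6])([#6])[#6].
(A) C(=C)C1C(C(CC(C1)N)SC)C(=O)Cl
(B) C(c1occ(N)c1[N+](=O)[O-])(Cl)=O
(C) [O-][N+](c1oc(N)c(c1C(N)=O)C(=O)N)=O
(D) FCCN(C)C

D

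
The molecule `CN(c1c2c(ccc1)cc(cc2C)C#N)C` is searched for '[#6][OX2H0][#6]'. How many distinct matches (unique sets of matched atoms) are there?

[#6][OX2H0][#6] is the SMARTS for an ether: an aliphatic oxygen bridging two carbons with no H on the oxygen.
No fragment in the molecule satisfies every constraint, giving 0 matches.

0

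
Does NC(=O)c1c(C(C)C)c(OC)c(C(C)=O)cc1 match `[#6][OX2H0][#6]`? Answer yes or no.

The pattern [#6][OX2H0][#6] describes an aliphatic oxygen bridging two carbons with no H on the oxygen — an ether.
The molecule carries a methoxy ether (-OCH3), whose atoms satisfy every constraint of the query, so the pattern matches.

Yes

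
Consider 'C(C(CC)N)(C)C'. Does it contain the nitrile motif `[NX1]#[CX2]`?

No

The pattern [NX1]#[CX2] describes a nitrogen triple-bonded to a two-connected carbon — a nitrile.
The closest candidate here is a primary amino group (-NH2), but the nitrogen is NX3 (three connections), not NX1 triple-bonded. No other fragment satisfies the full query, so there is no match.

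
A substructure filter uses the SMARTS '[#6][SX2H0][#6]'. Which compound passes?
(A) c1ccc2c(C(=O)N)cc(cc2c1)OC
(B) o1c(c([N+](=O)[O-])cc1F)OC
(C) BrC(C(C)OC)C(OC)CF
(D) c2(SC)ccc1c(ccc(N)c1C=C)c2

D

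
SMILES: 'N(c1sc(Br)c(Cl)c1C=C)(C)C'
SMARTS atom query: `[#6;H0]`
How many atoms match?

Check the 12 heavy atoms by environment: 1× s (aromatic, H0) → no; 4× c (aromatic, H0) → match; 1× C (H1) → no; 1× C (H2) → no; 1× Br (H0) → no; 1× N (H0) → no; 2× C (H3) → no; 1× Cl (H0) → no.
That gives 4 matching atoms.

4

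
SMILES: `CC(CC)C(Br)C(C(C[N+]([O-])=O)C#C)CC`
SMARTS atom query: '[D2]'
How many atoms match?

4

The query [D2] means: atom with exactly two heavy-atom neighbours.
Check the 16 heavy atoms by environment: 4× C (D1) → no; 4× C (D2) → match; 4× C (D3) → no; 1× N (charge +1, D3) → no; 1× O (charge -1, D1) → no; 1× O (D1) → no; 1× Br (D1) → no.
That gives 4 matching atoms.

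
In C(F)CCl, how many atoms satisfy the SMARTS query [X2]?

The query [X2] means: any atom with exactly two total connections (bonds + H).
Check the 4 heavy atoms by environment: 2× C (X4) → no; 1× Cl (X1) → no; 1× F (X1) → no.
No environment satisfies the query, so 0 matching atoms.

0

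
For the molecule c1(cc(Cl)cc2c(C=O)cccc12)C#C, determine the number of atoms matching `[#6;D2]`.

7

The query [#6;D2] means: any carbon bonded to exactly two heavy atoms.
Check the 15 heavy atoms by environment: 5× c (aromatic, D3) → no; 5× c (aromatic, D2) → match; 1× Cl (D1) → no; 2× C (D2) → match; 1× O (D1) → no; 1× C (D1) → no.
Summing the matching environments: 5 + 2 = 7 matching atoms.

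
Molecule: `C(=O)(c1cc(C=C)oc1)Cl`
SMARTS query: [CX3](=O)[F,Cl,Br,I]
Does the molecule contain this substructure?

Yes

The pattern [CX3](=O)[F,Cl,Br,I] describes a carbonyl carbon bonded to a halogen — an acyl halide.
The molecule carries an acyl chloride (-C(=O)Cl), whose atoms satisfy every constraint of the query, so the pattern matches.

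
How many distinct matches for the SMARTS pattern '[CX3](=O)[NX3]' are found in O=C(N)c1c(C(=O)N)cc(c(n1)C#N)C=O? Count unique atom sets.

2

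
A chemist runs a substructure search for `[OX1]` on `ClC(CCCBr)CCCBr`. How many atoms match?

The query [OX1] means: aliphatic oxygen with one total connection — typically a carbonyl =O or an oxide.
Check the 10 heavy atoms by environment: 7× C (X4) → no; 2× Br (X1) → no; 1× Cl (X1) → no.
No environment satisfies the query, so 0 matching atoms.

0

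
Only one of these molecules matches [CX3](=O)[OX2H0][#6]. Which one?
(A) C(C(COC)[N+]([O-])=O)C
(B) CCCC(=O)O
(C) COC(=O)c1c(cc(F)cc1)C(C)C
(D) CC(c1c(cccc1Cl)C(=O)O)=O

[CX3](=O)[OX2H0][#6] describes a carbonyl carbon bonded to an oxygen that is itself bonded to carbon (no H on that O) (an ester).
(A) has a methoxy ether (-OCH3) but the ether oxygen is not adjacent to a C=O carbon.
(B) has a carboxylic acid group (-C(=O)OH) but the singly-bonded O carries H (OX2H1, not H0).
(C) contains a methyl-ester group (-C(=O)OCH3), which satisfies every atom and bond constraint.
(D) has a carboxylic acid group (-C(=O)OH) but the singly-bonded O carries H (OX2H1, not H0).
So the answer is (C).

C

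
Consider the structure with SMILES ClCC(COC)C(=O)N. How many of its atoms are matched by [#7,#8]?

Check the 9 heavy atoms by environment: 5× C → no; 2× O → match; 1× N → match; 1× Cl → no.
Summing the matching environments: 2 + 1 = 3 matching atoms.

3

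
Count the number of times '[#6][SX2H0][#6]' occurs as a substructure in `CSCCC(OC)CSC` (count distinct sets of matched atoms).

2

[#6][SX2H0][#6] is the SMARTS for a thioether: an aliphatic sulfur bridging two carbons with no H on the sulfur.
The molecule carries 2 separate instances of a methylthio ether (-SCH3) meeting every constraint; each maps to a distinct set of atoms, giving 2 matches.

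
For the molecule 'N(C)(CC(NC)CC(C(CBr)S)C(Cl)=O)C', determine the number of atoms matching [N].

2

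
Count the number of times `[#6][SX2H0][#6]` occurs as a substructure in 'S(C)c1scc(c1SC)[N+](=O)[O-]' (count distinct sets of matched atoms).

2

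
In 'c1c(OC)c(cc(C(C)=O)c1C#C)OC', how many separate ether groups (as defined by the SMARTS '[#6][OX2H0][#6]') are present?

[#6][OX2H0][#6] is the SMARTS for an ether: an aliphatic oxygen bridging two carbons with no H on the oxygen.
The molecule carries 2 separate instances of a methoxy ether (-OCH3) meeting every constraint; each maps to a distinct set of atoms, giving 2 matches.

2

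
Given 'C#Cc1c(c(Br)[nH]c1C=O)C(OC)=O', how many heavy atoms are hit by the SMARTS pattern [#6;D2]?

2

Check the 14 heavy atoms by environment: 1× n (aromatic, D2) → no; 4× c (aromatic, D3) → no; 1× C (D3) → no; 2× O (D1) → no; 1× O (D2) → no; 2× C (D1) → no; 2× C (D2) → match; 1× Br (D1) → no.
That gives 2 matching atoms.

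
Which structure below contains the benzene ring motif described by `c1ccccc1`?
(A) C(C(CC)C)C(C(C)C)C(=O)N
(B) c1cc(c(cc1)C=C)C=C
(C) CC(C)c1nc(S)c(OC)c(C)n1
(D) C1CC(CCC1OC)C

c1ccccc1 describes six aromatic carbons in a ring (a benzene ring).
(A) has a methyl group (-CH3) but no six-membered all-carbon aromatic ring is present.
(B) contains the required atom environment, so the pattern matches.
(C) has a methyl group (-CH3) but no six-membered all-carbon aromatic ring is present.
(D) has a methyl group (-CH3) but no six-membered all-carbon aromatic ring is present.
So the answer is (B).

B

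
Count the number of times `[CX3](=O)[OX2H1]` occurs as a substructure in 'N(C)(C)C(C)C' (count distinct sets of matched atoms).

[CX3](=O)[OX2H1] is the SMARTS for a carboxylic acid: an sp2 carbon double-bonded to O and single-bonded to an -OH oxygen.
No fragment in the molecule satisfies every constraint, giving 0 matches.

0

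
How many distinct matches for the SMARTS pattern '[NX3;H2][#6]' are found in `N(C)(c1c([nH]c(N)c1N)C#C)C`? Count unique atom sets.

2

[NX3;H2][#6] is the SMARTS for a primary amine: a trivalent nitrogen with two H attached to carbon.
The molecule carries 2 separate instances of a primary amino group (-NH2) meeting every constraint; each maps to a distinct set of atoms, giving 2 matches.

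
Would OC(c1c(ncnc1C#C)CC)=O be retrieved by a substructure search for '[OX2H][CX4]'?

The pattern [OX2H][CX4] describes a hydroxyl oxygen bound to an sp3 (X4) carbon — an aliphatic alcohol.
The closest candidate here is a carboxylic acid group (-C(=O)OH), but the -OH is on a CX3 carbonyl carbon, not a CX4 carbon. No other fragment satisfies the full query, so there is no match.

No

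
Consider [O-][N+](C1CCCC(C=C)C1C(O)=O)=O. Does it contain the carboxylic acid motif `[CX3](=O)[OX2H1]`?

Yes

The pattern [CX3](=O)[OX2H1] describes an sp2 carbon double-bonded to O and single-bonded to an -OH oxygen — a carboxylic acid.
The molecule carries a carboxylic acid group (-C(=O)OH), whose atoms satisfy every constraint of the query, so the pattern matches.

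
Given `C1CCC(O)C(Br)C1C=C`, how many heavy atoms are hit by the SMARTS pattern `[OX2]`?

1

The query [OX2] means: aliphatic oxygen with two total connections — ether, hydroxyl, or ester single-bond O.
Check the 10 heavy atoms by environment: 6× C (X4) → no; 2× C (X3) → no; 1× Br (X1) → no; 1× O (X2) → match.
That gives 1 matching atom.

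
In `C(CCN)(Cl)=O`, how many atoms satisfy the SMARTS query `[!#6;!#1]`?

Check the 6 heavy atoms by environment: 3× C → no; 1× N → match; 1× O → match; 1× Cl → match.
Summing the matching environments: 1 + 1 + 1 = 3 matching atoms.

3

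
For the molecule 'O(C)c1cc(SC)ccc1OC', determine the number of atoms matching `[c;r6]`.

6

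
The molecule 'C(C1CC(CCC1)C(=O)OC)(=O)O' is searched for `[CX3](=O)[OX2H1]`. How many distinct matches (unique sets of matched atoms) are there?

1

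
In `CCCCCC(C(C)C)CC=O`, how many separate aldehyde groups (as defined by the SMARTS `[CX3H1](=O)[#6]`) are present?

[CX3H1](=O)[#6] is the SMARTS for an aldehyde: an sp2 carbon with one H, double-bonded to O and single-bonded to carbon.
Exactly one fragment in the molecule meets all constraints, giving 1 match.

1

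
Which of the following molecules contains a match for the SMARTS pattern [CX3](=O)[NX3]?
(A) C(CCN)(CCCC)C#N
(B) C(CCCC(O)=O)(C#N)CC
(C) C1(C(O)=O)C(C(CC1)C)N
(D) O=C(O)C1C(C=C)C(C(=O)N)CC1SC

[CX3](=O)[NX3] describes a carbonyl carbon bonded to a trivalent nitrogen (an amide).
(A) has a nitrile (-C#N) but the nitrile N is NX1 (triple-bonded), not NX3.
(B) has a carboxylic acid group (-C(=O)OH) but the carbonyl is bonded to O, not to an NX3 nitrogen.
(C) has a carboxylic acid group (-C(=O)OH) but the carbonyl is bonded to O, not to an NX3 nitrogen.
(D) contains a primary amide (-C(=O)NH2), which satisfies every atom and bond constraint.
So the answer is (D).

D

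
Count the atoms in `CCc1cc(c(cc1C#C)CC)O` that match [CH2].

The query [CH2] means: aliphatic carbon with exactly two hydrogens.
Check the 13 heavy atoms by environment: 4× c (aromatic, H0) → no; 2× c (aromatic, H1) → no; 2× C (H2) → match; 2× C (H3) → no; 1× O (H1) → no; 1× C (H0) → no; 1× C (H1) → no.
That gives 2 matching atoms.

2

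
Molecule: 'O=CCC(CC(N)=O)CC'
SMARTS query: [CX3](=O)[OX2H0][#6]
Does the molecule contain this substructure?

No

The pattern [CX3](=O)[OX2H0][#6] describes a carbonyl carbon bonded to an oxygen that is itself bonded to carbon (no H on that O) — an ester.
The closest candidate here is a primary amide (-C(=O)NH2), but the carbonyl is bonded to N, not to an O-C linkage. No other fragment satisfies the full query, so there is no match.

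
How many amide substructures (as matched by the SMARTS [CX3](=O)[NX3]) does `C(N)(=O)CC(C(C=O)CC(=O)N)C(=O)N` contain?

[CX3](=O)[NX3] is the SMARTS for an amide: a carbonyl carbon bonded to a trivalent nitrogen.
The molecule carries 3 separate instances of a primary amide (-C(=O)NH2) meeting every constraint; each maps to a distinct set of atoms, giving 3 matches.

3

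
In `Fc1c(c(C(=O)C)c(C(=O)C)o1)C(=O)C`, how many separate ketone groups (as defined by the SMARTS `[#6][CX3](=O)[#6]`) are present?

3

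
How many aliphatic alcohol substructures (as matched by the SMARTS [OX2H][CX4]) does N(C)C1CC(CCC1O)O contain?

[OX2H][CX4] is the SMARTS for an aliphatic alcohol: a hydroxyl oxygen bound to an sp3 (X4) carbon.
The molecule carries 2 separate instances of a hydroxyl group (-OH) meeting every constraint; each maps to a distinct set of atoms, giving 2 matches.

2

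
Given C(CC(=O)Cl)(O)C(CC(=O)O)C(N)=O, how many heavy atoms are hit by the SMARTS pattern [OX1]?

3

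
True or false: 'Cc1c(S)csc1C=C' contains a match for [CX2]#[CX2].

The pattern [CX2]#[CX2] describes a carbon-carbon triple bond — an alkyne.
The closest candidate here is a vinyl group (-CH=CH2), but the C=C is a double bond; both carbons are CX3, not CX2. No other fragment satisfies the full query, so there is no match.

False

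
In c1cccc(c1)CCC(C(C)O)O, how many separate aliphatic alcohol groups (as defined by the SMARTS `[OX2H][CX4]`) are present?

[OX2H][CX4] is the SMARTS for an aliphatic alcohol: a hydroxyl oxygen bound to an sp3 (X4) carbon.
The molecule carries 2 separate instances of a hydroxyl group (-OH) meeting every constraint; each maps to a distinct set of atoms, giving 2 matches.

2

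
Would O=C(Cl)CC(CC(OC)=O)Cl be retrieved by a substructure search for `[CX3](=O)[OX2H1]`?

No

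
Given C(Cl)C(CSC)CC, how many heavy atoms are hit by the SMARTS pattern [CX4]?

Check the 8 heavy atoms by environment: 6× C (X4) → match; 1× Cl (X1) → no; 1× S (X2) → no.
That gives 6 matching atoms.

6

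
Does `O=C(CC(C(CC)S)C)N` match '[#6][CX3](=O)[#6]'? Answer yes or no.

No

The pattern [#6][CX3](=O)[#6] describes a carbonyl carbon (no H) flanked by two carbons — a ketone.
The closest candidate here is a primary amide (-C(=O)NH2), but one neighbour of the carbonyl carbon is N, not C. No other fragment satisfies the full query, so there is no match.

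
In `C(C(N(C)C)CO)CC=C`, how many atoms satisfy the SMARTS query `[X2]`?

The query [X2] means: any atom with exactly two total connections (bonds + H).
Check the 10 heavy atoms by environment: 6× C (X4) → no; 1× O (X2) → match; 2× C (X3) → no; 1× N (X3) → no.
That gives 1 matching atom.

1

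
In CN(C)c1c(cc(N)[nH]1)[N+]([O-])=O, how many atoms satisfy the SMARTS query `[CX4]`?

2

The query [CX4] means: C with X4: aliphatic carbon with exactly 4 total connections (bonds + H).
Check the 12 heavy atoms by environment: 1× n (aromatic, X3) → no; 4× c (aromatic, X3) → no; 2× N (X3) → no; 2× C (X4) → match; 1× N (charge +1, X3) → no; 1× O (charge -1, X1) → no; 1× O (X1) → no.
That gives 2 matching atoms.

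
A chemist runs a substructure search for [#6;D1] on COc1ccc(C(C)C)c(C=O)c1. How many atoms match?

Check the 13 heavy atoms by environment: 3× c (aromatic, D2) → no; 3× c (aromatic, D3) → no; 1× C (D3) → no; 3× C (D1) → match; 1× O (D2) → no; 1× C (D2) → no; 1× O (D1) → no.
That gives 3 matching atoms.

3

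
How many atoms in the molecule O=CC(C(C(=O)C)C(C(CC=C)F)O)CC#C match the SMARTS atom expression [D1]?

7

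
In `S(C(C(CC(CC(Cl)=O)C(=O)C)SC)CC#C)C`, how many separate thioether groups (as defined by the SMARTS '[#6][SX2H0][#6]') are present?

2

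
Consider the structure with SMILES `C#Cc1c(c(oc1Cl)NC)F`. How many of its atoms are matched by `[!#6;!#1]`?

4

Check the 11 heavy atoms by environment: 1× o (aromatic) → match; 4× c (aromatic) → no; 3× C → no; 1× N → match; 1× F → match; 1× Cl → match.
Summing the matching environments: 1 + 1 + 1 + 1 = 4 matching atoms.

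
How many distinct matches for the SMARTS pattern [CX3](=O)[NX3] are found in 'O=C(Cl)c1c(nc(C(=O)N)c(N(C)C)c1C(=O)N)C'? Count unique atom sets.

2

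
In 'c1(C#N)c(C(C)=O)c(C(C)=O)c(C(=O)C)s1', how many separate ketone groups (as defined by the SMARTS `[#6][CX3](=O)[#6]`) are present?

[#6][CX3](=O)[#6] is the SMARTS for a ketone: a carbonyl carbon (no H) flanked by two carbons.
The molecule carries 3 separate instances of an acetyl/ketone group (-C(=O)CH3) meeting every constraint; each maps to a distinct set of atoms, giving 3 matches.

3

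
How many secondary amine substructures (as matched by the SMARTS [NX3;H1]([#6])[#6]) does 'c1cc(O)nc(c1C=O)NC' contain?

1

[NX3;H1]([#6])[#6] is the SMARTS for a secondary amine: a trivalent nitrogen with one H, bonded to two carbons.
Exactly one fragment in the molecule meets all constraints, giving 1 match.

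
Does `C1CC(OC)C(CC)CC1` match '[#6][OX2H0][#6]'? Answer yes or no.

Yes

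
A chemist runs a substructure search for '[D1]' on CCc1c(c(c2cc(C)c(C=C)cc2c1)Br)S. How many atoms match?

5

The query [D1] means: atom with exactly one heavy-atom neighbour (degree 1).
Check the 17 heavy atoms by environment: 7× c (aromatic, D3) → no; 3× c (aromatic, D2) → no; 2× C (D2) → no; 3× C (D1) → match; 1× S (D1) → match; 1× Br (D1) → match.
Summing the matching environments: 3 + 1 + 1 = 5 matching atoms.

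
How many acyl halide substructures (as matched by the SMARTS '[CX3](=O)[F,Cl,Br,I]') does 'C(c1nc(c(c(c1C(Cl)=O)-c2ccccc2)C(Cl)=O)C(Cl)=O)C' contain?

3

[CX3](=O)[F,Cl,Br,I] is the SMARTS for an acyl halide: a carbonyl carbon bonded to a halogen.
The molecule carries 3 separate instances of an acyl chloride (-C(=O)Cl) meeting every constraint; each maps to a distinct set of atoms, giving 3 matches.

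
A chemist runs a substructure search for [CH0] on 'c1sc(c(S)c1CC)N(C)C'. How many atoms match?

0

The query [CH0] means: aliphatic carbon with no attached hydrogen.
Check the 11 heavy atoms by environment: 1× s (aromatic, H0) → no; 1× c (aromatic, H1) → no; 3× c (aromatic, H0) → no; 1× C (H2) → no; 3× C (H3) → no; 1× N (H0) → no; 1× S (H1) → no.
No environment satisfies the query, so 0 matching atoms.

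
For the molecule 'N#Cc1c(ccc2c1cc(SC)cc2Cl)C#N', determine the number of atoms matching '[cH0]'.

6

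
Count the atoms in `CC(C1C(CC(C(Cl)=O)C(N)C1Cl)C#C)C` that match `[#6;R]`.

6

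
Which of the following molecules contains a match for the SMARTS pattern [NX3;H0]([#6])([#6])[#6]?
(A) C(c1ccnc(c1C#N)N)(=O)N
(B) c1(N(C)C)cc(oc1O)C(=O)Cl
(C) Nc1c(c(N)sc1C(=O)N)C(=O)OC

B

[NX3;H0]([#6])([#6])[#6] describes a trivalent nitrogen with no H, bonded to three carbons (a tertiary amine).
(A) has a primary amide (-C(=O)NH2) but the amide nitrogen has H2 and only one carbon neighbour.
(B) contains a dimethylamino group (-N(CH3)2), which satisfies every atom and bond constraint.
(C) has a primary amino group (-NH2) but the nitrogen has H2, not H0 with three carbons.
So the answer is (B).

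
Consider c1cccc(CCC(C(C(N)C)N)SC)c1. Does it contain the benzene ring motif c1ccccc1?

Yes

The pattern c1ccccc1 describes six aromatic carbons in a ring — a benzene ring.
The molecule carries a phenyl ring, whose atoms satisfy every constraint of the query, so the pattern matches.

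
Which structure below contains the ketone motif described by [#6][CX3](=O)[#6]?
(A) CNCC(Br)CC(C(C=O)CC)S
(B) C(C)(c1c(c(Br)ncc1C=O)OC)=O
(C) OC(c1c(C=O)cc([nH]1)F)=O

[#6][CX3](=O)[#6] describes a carbonyl carbon (no H) flanked by two carbons (a ketone).
(A) has an aldehyde (-CHO) but the carbonyl carbon has H1, so it is not flanked by two carbons.
(B) contains an acetyl/ketone group (-C(=O)CH3), which satisfies every atom and bond constraint.
(C) has a carboxylic acid group (-C(=O)OH) but one neighbour of the carbonyl carbon is O, not C.
So the answer is (B).

B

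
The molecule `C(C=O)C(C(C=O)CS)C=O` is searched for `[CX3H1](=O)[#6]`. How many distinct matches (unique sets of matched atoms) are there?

[CX3H1](=O)[#6] is the SMARTS for an aldehyde: an sp2 carbon with one H, double-bonded to O and single-bonded to carbon.
The molecule carries 3 separate instances of an aldehyde (-CHO) meeting every constraint; each maps to a distinct set of atoms, giving 3 matches.

3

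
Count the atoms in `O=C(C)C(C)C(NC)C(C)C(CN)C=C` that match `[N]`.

The query [N] means: uppercase N matches aliphatic (non-aromatic) nitrogen only.
Check the 15 heavy atoms by environment: 12× C → no; 2× N → match; 1× O → no.
That gives 2 matching atoms.

2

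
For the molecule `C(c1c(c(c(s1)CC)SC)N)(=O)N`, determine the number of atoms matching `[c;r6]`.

Check the 13 heavy atoms by environment: 1× s (aromatic, in 5-ring) → no; 4× c (aromatic, in 5-ring) → no; 2× N (acyclic) → no; 4× C (acyclic) → no; 1× O (acyclic) → no; 1× S (acyclic) → no.
No environment satisfies the query, so 0 matching atoms.

0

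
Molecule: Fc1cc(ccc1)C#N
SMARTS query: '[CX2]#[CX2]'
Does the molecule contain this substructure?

The pattern [CX2]#[CX2] describes a carbon-carbon triple bond — an alkyne.
The closest candidate here is a nitrile (-C#N), but the triple bond is C#N, not C#C. No other fragment satisfies the full query, so there is no match.

No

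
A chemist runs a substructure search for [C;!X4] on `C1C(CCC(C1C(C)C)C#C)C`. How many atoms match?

The query [C;!X4] means: aliphatic carbon that does not have four total connections.
Check the 12 heavy atoms by environment: 10× C (X4) → no; 2× C (X2) → match.
That gives 2 matching atoms.

2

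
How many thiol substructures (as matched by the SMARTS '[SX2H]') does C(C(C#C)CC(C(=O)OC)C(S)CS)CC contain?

2

[SX2H] is the SMARTS for a thiol: an aliphatic sulfur with two connections, one being H.
The molecule carries 2 separate instances of a thiol (-SH) meeting every constraint; each maps to a distinct set of atoms, giving 2 matches.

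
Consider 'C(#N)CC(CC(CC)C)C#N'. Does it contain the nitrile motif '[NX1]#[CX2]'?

The pattern [NX1]#[CX2] describes a nitrogen triple-bonded to a two-connected carbon — a nitrile.
The molecule carries a nitrile (-C#N), whose atoms satisfy every constraint of the query, so the pattern matches.

Yes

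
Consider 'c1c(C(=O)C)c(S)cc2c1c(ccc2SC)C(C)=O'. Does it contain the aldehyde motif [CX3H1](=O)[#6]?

No

The pattern [CX3H1](=O)[#6] describes an sp2 carbon with one H, double-bonded to O and single-bonded to carbon — an aldehyde.
The closest candidate here is an acetyl/ketone group (-C(=O)CH3), but the carbonyl carbon has H0 (two carbon neighbours), not H1. No other fragment satisfies the full query, so there is no match.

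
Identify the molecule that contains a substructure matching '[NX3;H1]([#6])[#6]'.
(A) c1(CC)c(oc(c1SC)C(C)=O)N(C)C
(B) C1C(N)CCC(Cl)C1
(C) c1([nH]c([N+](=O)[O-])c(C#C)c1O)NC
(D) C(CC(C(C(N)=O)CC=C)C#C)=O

[NX3;H1]([#6])[#6] describes a trivalent nitrogen with one H, bonded to two carbons (a secondary amine).
(A) has a dimethylamino group (-N(CH3)2) but the nitrogen has H0, not H1.
(B) has a primary amino group (-NH2) but the nitrogen has H2 and only one carbon neighbour.
(C) contains an N-methylamino group (-NHCH3), which satisfies every atom and bond constraint.
(D) has a primary amide (-C(=O)NH2) but the -C(=O)NH2 nitrogen has H2, not H1.
So the answer is (C).

C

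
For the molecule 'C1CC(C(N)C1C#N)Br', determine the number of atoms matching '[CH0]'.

1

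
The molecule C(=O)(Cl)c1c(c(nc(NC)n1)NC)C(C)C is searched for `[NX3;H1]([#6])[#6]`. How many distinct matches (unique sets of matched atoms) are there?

[NX3;H1]([#6])[#6] is the SMARTS for a secondary amine: a trivalent nitrogen with one H, bonded to two carbons.
The molecule carries 2 separate instances of an N-methylamino group (-NHCH3) meeting every constraint; each maps to a distinct set of atoms, giving 2 matches.

2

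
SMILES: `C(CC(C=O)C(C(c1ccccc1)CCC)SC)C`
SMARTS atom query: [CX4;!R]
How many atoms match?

The query [CX4;!R] means: aliphatic carbon with four total connections, not in a ring.
Check the 19 heavy atoms by environment: 10× C (X4, acyclic) → match; 1× C (X3, acyclic) → no; 1× O (X1, acyclic) → no; 6× c (aromatic, X3, in 6-ring) → no; 1× S (X2, acyclic) → no.
That gives 10 matching atoms.

10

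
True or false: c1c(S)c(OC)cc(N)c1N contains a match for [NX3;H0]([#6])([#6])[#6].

False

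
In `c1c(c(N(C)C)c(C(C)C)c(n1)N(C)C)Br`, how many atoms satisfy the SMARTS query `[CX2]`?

0

The query [CX2] means: C with X2: aliphatic carbon with exactly 2 total connections.
Check the 16 heavy atoms by environment: 1× n (aromatic, X2) → no; 5× c (aromatic, X3) → no; 7× C (X4) → no; 2× N (X3) → no; 1× Br (X1) → no.
No environment satisfies the query, so 0 matching atoms.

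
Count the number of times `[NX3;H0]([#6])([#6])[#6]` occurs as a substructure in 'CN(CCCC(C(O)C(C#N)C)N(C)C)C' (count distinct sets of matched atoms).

[NX3;H0]([#6])([#6])[#6] is the SMARTS for a tertiary amine: a trivalent nitrogen with no H, bonded to three carbons.
The molecule carries 2 separate instances of a dimethylamino group (-N(CH3)2) meeting every constraint; each maps to a distinct set of atoms, giving 2 matches.

2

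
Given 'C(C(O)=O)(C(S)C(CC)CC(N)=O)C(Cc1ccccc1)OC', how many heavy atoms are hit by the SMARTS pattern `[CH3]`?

The query [CH3] means: aliphatic carbon with exactly three hydrogens.
Check the 23 heavy atoms by environment: 3× C (H2) → no; 4× C (H1) → no; 1× S (H1) → no; 2× C (H0) → no; 3× O (H0) → no; 1× N (H2) → no; 2× C (H3) → match; 1× c (aromatic, H0) → no; 5× c (aromatic, H1) → no; 1× O (H1) → no.
That gives 2 matching atoms.

2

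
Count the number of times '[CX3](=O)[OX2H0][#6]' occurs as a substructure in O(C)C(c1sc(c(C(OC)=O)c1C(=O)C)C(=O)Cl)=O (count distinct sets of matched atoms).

2

[CX3](=O)[OX2H0][#6] is the SMARTS for an ester: a carbonyl carbon bonded to an oxygen that is itself bonded to carbon (no H on that O).
The molecule carries 2 separate instances of a methyl-ester group (-C(=O)OCH3) meeting every constraint; each maps to a distinct set of atoms, giving 2 matches.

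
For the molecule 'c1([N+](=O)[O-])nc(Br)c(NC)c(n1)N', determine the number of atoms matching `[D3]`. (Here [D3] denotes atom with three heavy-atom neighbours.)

5

Check the 13 heavy atoms by environment: 2× n (aromatic, D2) → no; 4× c (aromatic, D3) → match; 1× N (D1) → no; 1× N (charge +1, D3) → match; 1× O (charge -1, D1) → no; 1× O (D1) → no; 1× N (D2) → no; 1× C (D1) → no; 1× Br (D1) → no.
Summing the matching environments: 4 + 1 = 5 matching atoms.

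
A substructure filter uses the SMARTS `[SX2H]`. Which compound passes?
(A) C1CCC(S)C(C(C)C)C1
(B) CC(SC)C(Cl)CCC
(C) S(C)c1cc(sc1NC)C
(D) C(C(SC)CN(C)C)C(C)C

[SX2H] describes an aliphatic sulfur with two connections, one being H (a thiol).
(A) contains a thiol (-SH), which satisfies every atom and bond constraint.
(B) has a methylthio ether (-SCH3) but the sulfur has H0 (bonded to two carbons), not H1.
(C) has a methylthio ether (-SCH3) but the sulfur has H0 (bonded to two carbons), not H1.
(D) has a methylthio ether (-SCH3) but the sulfur has H0 (bonded to two carbons), not H1.
So the answer is (A).

A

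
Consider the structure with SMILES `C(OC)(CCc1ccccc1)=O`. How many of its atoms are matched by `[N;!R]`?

The query [N;!R] means: aliphatic nitrogen not in a ring.
Check the 12 heavy atoms by environment: 4× C (acyclic) → no; 6× c (aromatic, in 6-ring) → no; 2× O (acyclic) → no.
No environment satisfies the query, so 0 matching atoms.

0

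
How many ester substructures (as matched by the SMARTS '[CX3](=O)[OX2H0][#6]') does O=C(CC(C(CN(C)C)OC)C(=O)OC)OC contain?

[CX3](=O)[OX2H0][#6] is the SMARTS for an ester: a carbonyl carbon bonded to an oxygen that is itself bonded to carbon (no H on that O).
The molecule carries 2 separate instances of a methyl-ester group (-C(=O)OCH3) meeting every constraint; each maps to a distinct set of atoms, giving 2 matches.

2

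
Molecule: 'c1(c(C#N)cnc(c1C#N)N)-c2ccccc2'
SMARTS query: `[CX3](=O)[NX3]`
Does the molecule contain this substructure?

No

The pattern [CX3](=O)[NX3] describes a carbonyl carbon bonded to a trivalent nitrogen — an amide.
The closest candidate here is a nitrile (-C#N), but the nitrile N is NX1 (triple-bonded), not NX3. No other fragment satisfies the full query, so there is no match.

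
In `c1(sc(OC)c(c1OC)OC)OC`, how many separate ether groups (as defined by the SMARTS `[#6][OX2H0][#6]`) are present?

4

[#6][OX2H0][#6] is the SMARTS for an ether: an aliphatic oxygen bridging two carbons with no H on the oxygen.
The molecule carries 4 separate instances of a methoxy ether (-OCH3) meeting every constraint; each maps to a distinct set of atoms, giving 4 matches.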